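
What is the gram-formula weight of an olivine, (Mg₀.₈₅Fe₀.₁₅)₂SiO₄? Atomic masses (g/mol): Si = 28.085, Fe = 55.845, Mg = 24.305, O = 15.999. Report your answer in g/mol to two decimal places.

M = 1.70·24.305 + 0.30·55.845 + 1·28.085 + 4·15.999

150.15 g/mol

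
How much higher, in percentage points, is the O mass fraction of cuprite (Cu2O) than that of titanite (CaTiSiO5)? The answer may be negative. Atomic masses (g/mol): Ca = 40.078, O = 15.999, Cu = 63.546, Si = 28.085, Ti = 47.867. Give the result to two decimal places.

First mineral: 15.999 g O in 143.091 g formula = 11.18 wt% O.
Second mineral: 79.995 g O in 196.025 g formula = 40.81 wt% O.
11.18% − 40.81% gives a difference of -29.63 percentage points.

-29.63 percentage points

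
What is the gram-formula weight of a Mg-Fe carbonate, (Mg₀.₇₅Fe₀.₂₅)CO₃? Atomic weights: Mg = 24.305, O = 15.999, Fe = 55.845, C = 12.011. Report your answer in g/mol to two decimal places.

92.20 g/mol

The formula mass is the sum 0.75·24.305 + 0.25·55.845 + 1·12.011 + 3·15.999.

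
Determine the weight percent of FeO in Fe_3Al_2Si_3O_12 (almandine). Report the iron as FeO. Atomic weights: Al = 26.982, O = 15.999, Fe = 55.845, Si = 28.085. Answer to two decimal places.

Molar mass of Fe_3Al_2Si_3O_12 = 3×55.845 + 2×26.982 + 3×28.085 + 12×15.999 = 497.742 g/mol.
Each formula unit contains 3 Fe, equivalent to 3/1 = 3.0000 mol FeO.
M(FeO) = 1×55.845 + 1×15.999 = 71.844 g/mol.
Mass of FeO per formula unit = 3.0000 × 71.844 = 215.532 g.
FeO wt% = 215.532 / 497.742 × 100 = 43.30%.

43.30 wt%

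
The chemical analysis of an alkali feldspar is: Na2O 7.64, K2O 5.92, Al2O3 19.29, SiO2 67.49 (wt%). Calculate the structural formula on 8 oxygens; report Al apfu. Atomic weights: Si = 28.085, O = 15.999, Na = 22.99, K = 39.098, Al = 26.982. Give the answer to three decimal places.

1.009 Al apfu

Na2O (M=61.979): mol = 0.12327; Na = 0.24654, O = 0.12327.
K2O (M=94.195): mol = 0.06285; K = 0.12570, O = 0.06285.
Al2O3 (M=101.961): mol = 0.18919; Al = 0.37838, O = 0.56757.
SiO2 (M=60.083): mol = 1.12328; Si = 1.12328, O = 2.24656.
ΣO = 3.00025; factor = 8/ΣO = 2.66644.
Al apfu = 0.37838 × 2.66644 = 1.009.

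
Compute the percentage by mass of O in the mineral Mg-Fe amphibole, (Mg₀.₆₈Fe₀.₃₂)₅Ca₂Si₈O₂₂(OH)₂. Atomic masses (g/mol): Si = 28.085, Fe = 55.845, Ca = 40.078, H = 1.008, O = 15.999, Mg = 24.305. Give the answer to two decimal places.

Formula mass = 3.40×24.305 + 1.60×55.845 + 2×40.078 + 8×28.085 + 24×15.999 + 2×1.008 = 862.817 g/mol, of which 383.976 g is O.
So O makes up 383.976/862.817 = 0.4450 of the mass, i.e. 44.50%.

44.50 mass %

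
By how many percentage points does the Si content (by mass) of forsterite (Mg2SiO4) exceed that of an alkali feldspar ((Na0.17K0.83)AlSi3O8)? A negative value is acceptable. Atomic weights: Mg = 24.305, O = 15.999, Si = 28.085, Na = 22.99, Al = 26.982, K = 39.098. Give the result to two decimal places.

-10.61 percentage points

M(Mg2SiO4) = 140.691 g/mol, so wt% Si = 28.085/140.691 × 100 = 19.96%.
M((Na0.17K0.83)AlSi3O8) = 275.589 g/mol, so wt% Si = 84.255/275.589 × 100 = 30.57%.
19.96 − 30.57 = -10.61 pp.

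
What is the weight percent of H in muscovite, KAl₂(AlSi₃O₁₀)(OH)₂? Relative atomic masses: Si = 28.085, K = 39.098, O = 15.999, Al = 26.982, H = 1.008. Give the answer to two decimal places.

Molar mass of KAl₂(AlSi₃O₁₀)(OH)₂: 1×39.098 + 3×26.982 + 3×28.085 + 12×15.999 + 2×1.008 = 398.303 g/mol.
Mass of H per formula unit: 2 × 1.008 = 2.016 g.
Weight fraction H = 2.016 / 398.303 = 0.0051.

0.51 wt%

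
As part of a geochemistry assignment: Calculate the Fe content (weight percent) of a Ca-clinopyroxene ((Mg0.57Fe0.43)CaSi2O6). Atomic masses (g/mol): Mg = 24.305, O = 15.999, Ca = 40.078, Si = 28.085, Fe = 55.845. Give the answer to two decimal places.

10.44 weight percent

M((Mg0.57Fe0.43)CaSi2O6) = 230.109 g/mol.
Fe contributes 0.43 × 55.845 = 24.013 g per mole.
24.013/230.109 = 0.1044 → 10.44%.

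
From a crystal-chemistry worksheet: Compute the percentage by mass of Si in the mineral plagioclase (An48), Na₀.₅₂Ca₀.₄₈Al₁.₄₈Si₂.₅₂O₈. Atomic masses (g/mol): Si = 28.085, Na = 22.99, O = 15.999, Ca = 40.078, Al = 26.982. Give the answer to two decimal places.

M(Na₀.₅₂Ca₀.₄₈Al₁.₄₈Si₂.₅₂O₈) = 269.892 g/mol.
Si contributes 2.52 × 28.085 = 70.774 g per mole.
70.774/269.892 = 0.2622 → 26.22%.

26.22 wt%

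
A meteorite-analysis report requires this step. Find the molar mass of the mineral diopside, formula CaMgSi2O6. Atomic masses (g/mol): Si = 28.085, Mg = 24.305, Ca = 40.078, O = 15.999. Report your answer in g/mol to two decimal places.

216.55 g/mol

Ca: 1 × 40.078 = 40.0780
Mg: 1 × 24.305 = 24.3050
Si: 2 × 28.085 = 56.1700
O: 6 × 15.999 = 95.9940
Summing the contributions gives the formula mass.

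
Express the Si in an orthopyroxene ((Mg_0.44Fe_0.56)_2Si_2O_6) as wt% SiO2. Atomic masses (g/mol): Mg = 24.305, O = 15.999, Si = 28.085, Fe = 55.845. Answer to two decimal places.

Formula mass = 236.099 g/mol.
2 Si → 2.0000 mol SiO2 per formula unit; M(SiO2) = 60.083, so SiO2 mass = 120.166 g.
120.166/236.099 × 100 = 50.90 wt%.

50.90 wt%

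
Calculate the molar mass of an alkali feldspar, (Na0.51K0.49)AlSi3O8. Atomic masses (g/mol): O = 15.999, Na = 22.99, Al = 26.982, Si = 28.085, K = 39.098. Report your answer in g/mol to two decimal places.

270.11 g/mol

The formula mass is the sum 0.51·22.99 + 0.49·39.098 + 1·26.982 + 3·28.085 + 8·15.999.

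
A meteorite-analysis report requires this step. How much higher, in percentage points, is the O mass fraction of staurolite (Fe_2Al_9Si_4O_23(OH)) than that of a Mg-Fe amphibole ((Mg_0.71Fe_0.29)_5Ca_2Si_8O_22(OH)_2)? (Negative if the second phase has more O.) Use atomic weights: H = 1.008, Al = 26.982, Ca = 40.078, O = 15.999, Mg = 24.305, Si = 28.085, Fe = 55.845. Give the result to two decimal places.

First mineral: 383.976 g O in 851.852 g formula = 45.08 wt% O.
Second mineral: 383.976 g O in 858.086 g formula = 44.75 wt% O.
45.08% − 44.75% gives a difference of 0.33 percentage points.

0.33 percentage points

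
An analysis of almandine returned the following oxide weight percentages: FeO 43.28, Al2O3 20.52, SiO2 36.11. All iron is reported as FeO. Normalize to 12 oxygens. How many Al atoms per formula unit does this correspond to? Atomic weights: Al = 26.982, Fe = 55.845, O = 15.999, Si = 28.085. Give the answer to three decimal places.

2.006 Al apfu

FeO: 43.28/71.844 = 0.60242 mol → 0.60242 mol Fe, 0.60242 mol O.
Al2O3: 20.52/101.961 = 0.20125 mol → 0.40250 mol Al, 0.60375 mol O.
SiO2: 36.11/60.083 = 0.60100 mol → 0.60100 mol Si, 1.20200 mol O.
Total oxygen = 2.40817 mol. Normalization factor = 12/2.40817 = 4.98304.
Al per 12 O = 0.40250 × 4.98304 = 2.006.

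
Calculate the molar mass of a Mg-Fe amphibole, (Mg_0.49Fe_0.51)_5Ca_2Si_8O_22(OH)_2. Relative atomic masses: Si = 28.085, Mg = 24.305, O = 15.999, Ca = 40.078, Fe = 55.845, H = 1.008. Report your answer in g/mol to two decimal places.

892.78 g/mol

The formula mass is the sum 2.45×24.305 + 2.55×55.845 + 2×40.078 + 8×28.085 + 24×15.999 + 2×1.008.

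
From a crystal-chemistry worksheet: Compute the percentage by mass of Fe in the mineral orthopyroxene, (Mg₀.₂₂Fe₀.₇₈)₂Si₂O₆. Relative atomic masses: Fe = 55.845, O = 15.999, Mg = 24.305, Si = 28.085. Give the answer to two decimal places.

34.85 wt%

M((Mg₀.₂₂Fe₀.₇₈)₂Si₂O₆) = 249.976 g/mol.
Fe contributes 1.56 × 55.845 = 87.118 g per mole.
87.118/249.976 = 0.3485 → 34.85%.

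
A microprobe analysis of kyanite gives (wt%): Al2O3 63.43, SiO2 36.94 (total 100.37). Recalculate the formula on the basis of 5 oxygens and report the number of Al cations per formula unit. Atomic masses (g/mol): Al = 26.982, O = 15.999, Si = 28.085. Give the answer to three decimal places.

2.009 Al apfu

Al2O3 (M=101.961): mol = 0.62210; Al = 1.24420, O = 1.86630.
SiO2 (M=60.083): mol = 0.61482; Si = 0.61482, O = 1.22964.
ΣO = 3.09594; factor = 5/ΣO = 1.61502.
Al apfu = 1.24420 × 1.61502 = 2.009.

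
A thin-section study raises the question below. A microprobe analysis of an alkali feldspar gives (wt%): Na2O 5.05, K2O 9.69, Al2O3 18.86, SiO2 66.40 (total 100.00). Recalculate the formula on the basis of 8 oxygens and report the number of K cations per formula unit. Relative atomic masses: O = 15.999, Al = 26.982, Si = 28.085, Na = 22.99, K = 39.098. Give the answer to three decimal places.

0.558 K apfu

Na2O: 5.05/61.979 = 0.08148 mol → 0.16296 mol Na, 0.08148 mol O.
K2O: 9.69/94.195 = 0.10287 mol → 0.20574 mol K, 0.10287 mol O.
Al2O3: 18.86/101.961 = 0.18497 mol → 0.36994 mol Al, 0.55491 mol O.
SiO2: 66.40/60.083 = 1.10514 mol → 1.10514 mol Si, 2.21028 mol O.
Total oxygen = 2.94954 mol. Normalization factor = 8/2.94954 = 2.71229.
K per 8 O = 0.20574 × 2.71229 = 0.558.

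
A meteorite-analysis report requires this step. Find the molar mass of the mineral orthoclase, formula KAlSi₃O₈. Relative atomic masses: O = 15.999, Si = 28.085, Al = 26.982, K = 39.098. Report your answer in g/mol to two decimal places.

M = 1·39.098 + 1·26.982 + 3·28.085 + 8·15.999

278.33 g/mol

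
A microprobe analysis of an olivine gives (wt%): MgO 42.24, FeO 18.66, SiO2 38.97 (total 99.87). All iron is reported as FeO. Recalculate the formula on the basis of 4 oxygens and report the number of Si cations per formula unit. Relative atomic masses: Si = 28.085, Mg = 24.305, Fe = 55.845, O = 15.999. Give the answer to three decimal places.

0.996 Si apfu

MgO: 42.24/40.304 = 1.04803 mol → 1.04803 mol Mg, 1.04803 mol O.
FeO: 18.66/71.844 = 0.25973 mol → 0.25973 mol Fe, 0.25973 mol O.
SiO2: 38.97/60.083 = 0.64860 mol → 0.64860 mol Si, 1.29720 mol O.
Total oxygen = 2.60496 mol. Normalization factor = 4/2.60496 = 1.53553.
Si per 4 O = 0.64860 × 1.53553 = 0.996.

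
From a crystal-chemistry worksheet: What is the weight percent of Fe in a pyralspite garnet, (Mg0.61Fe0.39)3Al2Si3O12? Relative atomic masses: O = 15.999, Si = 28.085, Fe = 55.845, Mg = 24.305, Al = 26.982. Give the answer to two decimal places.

14.85 wt%

Molar mass of (Mg0.61Fe0.39)3Al2Si3O12: 1.83*24.305 + 1.17*55.845 + 2*26.982 + 3*28.085 + 12*15.999 = 440.024 g/mol.
Mass of Fe per formula unit: 1.17 × 55.845 = 65.339 g.
Weight fraction Fe = 65.339 / 440.024 = 0.1485.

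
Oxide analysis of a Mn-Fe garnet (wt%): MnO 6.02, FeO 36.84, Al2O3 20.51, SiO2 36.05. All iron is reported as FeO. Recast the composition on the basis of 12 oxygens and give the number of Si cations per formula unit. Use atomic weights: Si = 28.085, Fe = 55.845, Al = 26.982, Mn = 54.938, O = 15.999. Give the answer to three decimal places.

MnO: 6.02/70.937 = 0.08486 mol → 0.08486 mol Mn, 0.08486 mol O.
FeO: 36.84/71.844 = 0.51278 mol → 0.51278 mol Fe, 0.51278 mol O.
Al2O3: 20.51/101.961 = 0.20116 mol → 0.40232 mol Al, 0.60348 mol O.
SiO2: 36.05/60.083 = 0.60000 mol → 0.60000 mol Si, 1.20000 mol O.
Total oxygen = 2.40112 mol. Normalization factor = 12/2.40112 = 4.99767.
Si per 12 O = 0.60000 × 4.99767 = 2.999.

2.999 Si apfu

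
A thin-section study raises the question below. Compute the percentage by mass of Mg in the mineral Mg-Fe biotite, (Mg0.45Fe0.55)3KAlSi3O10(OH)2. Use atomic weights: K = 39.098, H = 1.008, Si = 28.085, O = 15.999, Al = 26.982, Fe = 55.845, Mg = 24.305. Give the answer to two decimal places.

Molar mass of (Mg0.45Fe0.55)3KAlSi3O10(OH)2: 1.35×24.305 + 1.65×55.845 + 1×39.098 + 1×26.982 + 3×28.085 + 12×15.999 + 2×1.008 = 469.295 g/mol.
Mass of Mg per formula unit: 1.35 × 24.305 = 32.812 g.
Weight fraction Mg = 32.812 / 469.295 = 0.0699.

6.99 weight percent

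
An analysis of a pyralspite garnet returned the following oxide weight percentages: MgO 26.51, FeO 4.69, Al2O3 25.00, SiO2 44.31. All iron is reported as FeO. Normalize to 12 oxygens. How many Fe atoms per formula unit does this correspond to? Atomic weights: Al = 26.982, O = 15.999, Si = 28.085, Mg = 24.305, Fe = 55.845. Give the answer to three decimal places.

26.51 wt% MgO ÷ 40.304 g/mol = 0.65775 mol, giving 0.65775 Mg and 0.65775 O.
4.69 wt% FeO ÷ 71.844 g/mol = 0.06528 mol, giving 0.06528 Fe and 0.06528 O.
25.00 wt% Al2O3 ÷ 101.961 g/mol = 0.24519 mol, giving 0.49038 Al and 0.73557 O.
44.31 wt% SiO2 ÷ 60.083 g/mol = 0.73748 mol, giving 0.73748 Si and 1.47496 O.
Oxygen sums to 2.93356; scaling by 12/2.93356 = 4.09059 puts the formula on 12 O.
Fe: 0.06528 × 4.09059 = 0.267 atoms per formula unit.

0.267 Fe apfu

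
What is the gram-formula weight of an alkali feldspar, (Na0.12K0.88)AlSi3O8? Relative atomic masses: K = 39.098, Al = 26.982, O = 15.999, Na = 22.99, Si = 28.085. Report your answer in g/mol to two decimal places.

Na: 0.12 × 22.99 = 2.7588
K: 0.88 × 39.098 = 34.4062
Al: 1 × 26.982 = 26.9820
Si: 3 × 28.085 = 84.2550
O: 8 × 15.999 = 127.9920
Summing the contributions gives the formula mass.

276.39 g/mol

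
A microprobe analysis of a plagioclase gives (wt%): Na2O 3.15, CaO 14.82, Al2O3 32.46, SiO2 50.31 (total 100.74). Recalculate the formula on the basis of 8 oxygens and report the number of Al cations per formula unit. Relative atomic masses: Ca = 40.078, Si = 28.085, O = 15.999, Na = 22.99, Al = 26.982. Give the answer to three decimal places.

1.730 Al apfu

Na2O: 3.15/61.979 = 0.05082 mol → 0.10164 mol Na, 0.05082 mol O.
CaO: 14.82/56.077 = 0.26428 mol → 0.26428 mol Ca, 0.26428 mol O.
Al2O3: 32.46/101.961 = 0.31836 mol → 0.63672 mol Al, 0.95508 mol O.
SiO2: 50.31/60.083 = 0.83734 mol → 0.83734 mol Si, 1.67468 mol O.
Total oxygen = 2.94486 mol. Normalization factor = 8/2.94486 = 2.71660.
Al per 8 O = 0.63672 × 2.71660 = 1.730.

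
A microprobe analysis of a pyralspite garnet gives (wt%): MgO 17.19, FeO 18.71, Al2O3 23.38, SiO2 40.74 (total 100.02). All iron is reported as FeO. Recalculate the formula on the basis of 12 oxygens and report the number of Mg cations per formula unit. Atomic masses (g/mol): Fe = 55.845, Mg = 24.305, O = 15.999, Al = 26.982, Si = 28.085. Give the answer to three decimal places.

MgO: 17.19/40.304 = 0.42651 mol → 0.42651 mol Mg, 0.42651 mol O.
FeO: 18.71/71.844 = 0.26043 mol → 0.26043 mol Fe, 0.26043 mol O.
Al2O3: 23.38/101.961 = 0.22930 mol → 0.45860 mol Al, 0.68790 mol O.
SiO2: 40.74/60.083 = 0.67806 mol → 0.67806 mol Si, 1.35612 mol O.
Total oxygen = 2.73096 mol. Normalization factor = 12/2.73096 = 4.39406.
Mg per 12 O = 0.42651 × 4.39406 = 1.874.

1.874 Mg apfu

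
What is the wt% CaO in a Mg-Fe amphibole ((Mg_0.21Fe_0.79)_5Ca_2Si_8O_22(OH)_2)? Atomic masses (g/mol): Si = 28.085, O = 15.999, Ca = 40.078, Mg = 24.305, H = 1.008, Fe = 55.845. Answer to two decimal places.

11.97 wt%

Molar mass of (Mg_0.21Fe_0.79)_5Ca_2Si_8O_22(OH)_2 = 1.05×24.305 + 3.95×55.845 + 2×40.078 + 8×28.085 + 24×15.999 + 2×1.008 = 936.936 g/mol.
Each formula unit contains 2 Ca, equivalent to 2/1 = 2.0000 mol CaO.
M(CaO) = 1×40.078 + 1×15.999 = 56.077 g/mol.
Mass of CaO per formula unit = 2.0000 × 56.077 = 112.154 g.
CaO wt% = 112.154 / 936.936 × 100 = 11.97%.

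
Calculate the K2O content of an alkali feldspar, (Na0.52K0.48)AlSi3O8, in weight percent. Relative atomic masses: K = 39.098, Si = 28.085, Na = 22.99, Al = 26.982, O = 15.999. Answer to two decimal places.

Formula mass = 269.951 g/mol.
0.48 K → 0.2400 mol K2O per formula unit; M(K2O) = 94.195, so K2O mass = 22.607 g.
22.607/269.951 × 100 = 8.37 wt%.

8.37 wt%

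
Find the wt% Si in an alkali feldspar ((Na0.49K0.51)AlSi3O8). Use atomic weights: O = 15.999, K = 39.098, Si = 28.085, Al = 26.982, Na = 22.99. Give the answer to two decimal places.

Formula mass = 0.49·22.99 + 0.51·39.098 + 1·26.982 + 3·28.085 + 8·15.999 = 270.434 g/mol, of which 84.255 g is Si.
So Si makes up 84.255/270.434 = 0.3116 of the mass, i.e. 31.16%.

31.16 wt%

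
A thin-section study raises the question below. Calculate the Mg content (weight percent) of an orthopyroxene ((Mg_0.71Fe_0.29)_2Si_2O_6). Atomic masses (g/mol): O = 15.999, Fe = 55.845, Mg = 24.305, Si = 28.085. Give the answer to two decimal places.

Formula mass = 1.42*24.305 + 0.58*55.845 + 2*28.085 + 6*15.999 = 219.067 g/mol, of which 34.513 g is Mg.
So Mg makes up 34.513/219.067 = 0.1575 of the mass, i.e. 15.75%.

15.75 weight percent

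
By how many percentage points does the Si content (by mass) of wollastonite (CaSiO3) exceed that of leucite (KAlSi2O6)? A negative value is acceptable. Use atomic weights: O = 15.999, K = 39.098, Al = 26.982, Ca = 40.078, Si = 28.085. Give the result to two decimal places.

-1.56 percentage points

Si in CaSiO3: molar mass 116.160 g/mol; 1×28.085 = 28.085 g → 24.18 wt%.
Si in KAlSi2O6: molar mass 218.244 g/mol; 2×28.085 = 56.170 g → 25.74 wt%.
Difference = 24.18 − 25.74 = -1.56 percentage points.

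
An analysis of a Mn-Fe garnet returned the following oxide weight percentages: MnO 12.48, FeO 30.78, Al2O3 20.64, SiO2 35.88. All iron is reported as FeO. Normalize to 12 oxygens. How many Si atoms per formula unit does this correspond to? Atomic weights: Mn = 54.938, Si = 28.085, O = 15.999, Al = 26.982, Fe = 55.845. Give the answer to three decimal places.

MnO (M=70.937): mol = 0.17593; Mn = 0.17593, O = 0.17593.
FeO (M=71.844): mol = 0.42843; Fe = 0.42843, O = 0.42843.
Al2O3 (M=101.961): mol = 0.20243; Al = 0.40486, O = 0.60729.
SiO2 (M=60.083): mol = 0.59717; Si = 0.59717, O = 1.19434.
ΣO = 2.40599; factor = 12/ΣO = 4.98755.
Si apfu = 0.59717 × 4.98755 = 2.978.

2.978 Si apfu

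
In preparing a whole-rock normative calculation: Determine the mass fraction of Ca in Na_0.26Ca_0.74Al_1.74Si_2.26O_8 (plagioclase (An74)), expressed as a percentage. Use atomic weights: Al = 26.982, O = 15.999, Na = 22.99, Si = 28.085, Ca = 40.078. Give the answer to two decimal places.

Formula mass = 0.26×22.99 + 0.74×40.078 + 1.74×26.982 + 2.26×28.085 + 8×15.999 = 274.048 g/mol, of which 29.658 g is Ca.
So Ca makes up 29.658/274.048 = 0.1082 of the mass, i.e. 10.82%.

10.82 weight percent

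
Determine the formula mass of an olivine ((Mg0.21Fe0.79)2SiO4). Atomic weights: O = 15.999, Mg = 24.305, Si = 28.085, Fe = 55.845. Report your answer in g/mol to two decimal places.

190.52 g/mol

The formula mass is the sum 0.42*24.305 + 1.58*55.845 + 1*28.085 + 4*15.999.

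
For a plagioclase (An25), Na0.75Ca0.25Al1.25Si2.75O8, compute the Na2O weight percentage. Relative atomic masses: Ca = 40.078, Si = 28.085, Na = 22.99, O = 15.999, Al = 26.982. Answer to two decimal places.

Molar mass of Na0.75Ca0.25Al1.25Si2.75O8 = 0.75*22.99 + 0.25*40.078 + 1.25*26.982 + 2.75*28.085 + 8*15.999 = 266.215 g/mol.
Each formula unit contains 0.75 Na, equivalent to 0.75/2 = 0.3750 mol Na2O.
M(Na2O) = 2×22.99 + 1×15.999 = 61.979 g/mol.
Mass of Na2O per formula unit = 0.3750 × 61.979 = 23.242 g.
Na2O wt% = 23.242 / 266.215 × 100 = 8.73%.

8.73 wt%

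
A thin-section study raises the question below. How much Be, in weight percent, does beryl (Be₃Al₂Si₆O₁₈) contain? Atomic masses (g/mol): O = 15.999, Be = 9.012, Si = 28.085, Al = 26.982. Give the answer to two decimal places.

Formula mass = 3×9.012 + 2×26.982 + 6×28.085 + 18×15.999 = 537.492 g/mol, of which 27.036 g is Be.
So Be makes up 27.036/537.492 = 0.0503 of the mass, i.e. 5.03%.

5.03 weight percent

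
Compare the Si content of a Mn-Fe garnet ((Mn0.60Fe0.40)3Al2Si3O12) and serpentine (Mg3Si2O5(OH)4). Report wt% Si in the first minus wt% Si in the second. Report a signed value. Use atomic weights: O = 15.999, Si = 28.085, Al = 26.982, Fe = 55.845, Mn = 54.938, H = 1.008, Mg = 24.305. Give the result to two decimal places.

-3.29 percentage points

Si in (Mn0.60Fe0.40)3Al2Si3O12: molar mass 496.109 g/mol; 3×28.085 = 84.255 g → 16.98 wt%.
Si in Mg3Si2O5(OH)4: molar mass 277.108 g/mol; 2×28.085 = 56.170 g → 20.27 wt%.
Difference = 16.98 − 20.27 = -3.29 percentage points.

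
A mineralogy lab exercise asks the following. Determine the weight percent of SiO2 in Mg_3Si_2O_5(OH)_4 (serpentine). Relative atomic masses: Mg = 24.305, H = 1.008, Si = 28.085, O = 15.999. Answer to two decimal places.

43.36 wt%

Molar mass of Mg_3Si_2O_5(OH)_4 = 3*24.305 + 2*28.085 + 9*15.999 + 4*1.008 = 277.108 g/mol.
Each formula unit contains 2 Si, equivalent to 2/1 = 2.0000 mol SiO2.
M(SiO2) = 1×28.085 + 2×15.999 = 60.083 g/mol.
Mass of SiO2 per formula unit = 2.0000 × 60.083 = 120.166 g.
SiO2 wt% = 120.166 / 277.108 × 100 = 43.36%.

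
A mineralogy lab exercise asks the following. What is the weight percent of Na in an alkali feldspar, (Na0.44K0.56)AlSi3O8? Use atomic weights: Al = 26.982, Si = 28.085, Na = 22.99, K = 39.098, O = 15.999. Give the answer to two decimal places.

3.73 wt%

M((Na0.44K0.56)AlSi3O8) = 271.239 g/mol.
Na contributes 0.44 × 22.99 = 10.116 g per mole.
10.116/271.239 = 0.0373 → 3.73%.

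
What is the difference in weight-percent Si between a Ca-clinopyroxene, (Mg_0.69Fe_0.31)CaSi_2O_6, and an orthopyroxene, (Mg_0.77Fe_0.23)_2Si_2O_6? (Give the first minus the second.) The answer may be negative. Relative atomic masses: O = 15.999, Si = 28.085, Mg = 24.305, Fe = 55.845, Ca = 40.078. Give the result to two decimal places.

Si in (Mg_0.69Fe_0.31)CaSi_2O_6: molar mass 226.324 g/mol; 2×28.085 = 56.170 g → 24.82 wt%.
Si in (Mg_0.77Fe_0.23)_2Si_2O_6: molar mass 215.282 g/mol; 2×28.085 = 56.170 g → 26.09 wt%.
Difference = 24.82 − 26.09 = -1.27 percentage points.

-1.27 percentage points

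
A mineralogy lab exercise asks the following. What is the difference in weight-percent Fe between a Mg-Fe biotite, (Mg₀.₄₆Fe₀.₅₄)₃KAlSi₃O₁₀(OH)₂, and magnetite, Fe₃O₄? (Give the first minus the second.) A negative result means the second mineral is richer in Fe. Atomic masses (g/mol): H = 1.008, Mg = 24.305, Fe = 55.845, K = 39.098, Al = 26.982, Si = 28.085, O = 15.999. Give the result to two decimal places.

Fe in (Mg₀.₄₆Fe₀.₅₄)₃KAlSi₃O₁₀(OH)₂: molar mass 468.349 g/mol; 1.62×55.845 = 90.469 g → 19.32 wt%.
Fe in Fe₃O₄: molar mass 231.531 g/mol; 3×55.845 = 167.535 g → 72.36 wt%.
Difference = 19.32 − 72.36 = -53.04 percentage points.

-53.04 percentage points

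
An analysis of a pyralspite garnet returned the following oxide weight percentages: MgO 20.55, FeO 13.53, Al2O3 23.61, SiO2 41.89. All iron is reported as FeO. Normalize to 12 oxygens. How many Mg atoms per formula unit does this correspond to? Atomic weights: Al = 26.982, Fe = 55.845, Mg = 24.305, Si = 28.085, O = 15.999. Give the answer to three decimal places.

2.195 Mg apfu

MgO (M=40.304): mol = 0.50987; Mg = 0.50987, O = 0.50987.
FeO (M=71.844): mol = 0.18832; Fe = 0.18832, O = 0.18832.
Al2O3 (M=101.961): mol = 0.23156; Al = 0.46312, O = 0.69468.
SiO2 (M=60.083): mol = 0.69720; Si = 0.69720, O = 1.39440.
ΣO = 2.78727; factor = 12/ΣO = 4.30529.
Mg apfu = 0.50987 × 4.30529 = 2.195.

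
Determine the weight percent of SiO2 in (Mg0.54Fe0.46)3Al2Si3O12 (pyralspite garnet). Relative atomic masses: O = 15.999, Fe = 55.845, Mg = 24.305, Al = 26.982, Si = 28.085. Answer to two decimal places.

M((Mg0.54Fe0.46)3Al2Si3O12) = 446.647 g/mol; M(SiO2) = 60.083 g/mol.
Moles SiO2 per formula unit = 3 Si ÷ 1 = 3.0000.
SiO2 fraction = (3.0000 × 60.083) / 446.647 = 180.249/446.647 = 0.4036.

40.36 wt%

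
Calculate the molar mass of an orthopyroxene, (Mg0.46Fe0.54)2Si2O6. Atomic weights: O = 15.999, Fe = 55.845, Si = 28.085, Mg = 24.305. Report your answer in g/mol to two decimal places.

Mg: 0.92 × 24.305 = 22.3606
Fe: 1.08 × 55.845 = 60.3126
Si: 2 × 28.085 = 56.1700
O: 6 × 15.999 = 95.9940
Summing the contributions gives the formula mass.

234.84 g/mol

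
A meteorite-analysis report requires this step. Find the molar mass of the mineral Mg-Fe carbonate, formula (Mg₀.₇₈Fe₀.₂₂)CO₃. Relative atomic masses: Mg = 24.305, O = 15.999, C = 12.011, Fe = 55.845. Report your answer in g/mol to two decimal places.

91.25 g/mol

Mg: 0.78 × 24.305 = 18.9579
Fe: 0.22 × 55.845 = 12.2859
C: 1 × 12.011 = 12.0110
O: 3 × 15.999 = 47.9970
Summing the contributions gives the formula mass.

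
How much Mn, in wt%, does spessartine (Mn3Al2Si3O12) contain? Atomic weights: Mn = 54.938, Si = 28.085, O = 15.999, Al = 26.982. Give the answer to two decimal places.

33.29 wt%

Formula mass = 3*54.938 + 2*26.982 + 3*28.085 + 12*15.999 = 495.021 g/mol, of which 164.814 g is Mn.
So Mn makes up 164.814/495.021 = 0.3329 of the mass, i.e. 33.29%.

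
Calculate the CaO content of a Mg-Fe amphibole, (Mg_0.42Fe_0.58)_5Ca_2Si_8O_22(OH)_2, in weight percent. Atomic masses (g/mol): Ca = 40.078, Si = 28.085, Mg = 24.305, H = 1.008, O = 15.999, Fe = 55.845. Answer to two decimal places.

Formula mass = 903.819 g/mol.
2 Ca → 2.0000 mol CaO per formula unit; M(CaO) = 56.077, so CaO mass = 112.154 g.
112.154/903.819 × 100 = 12.41 wt%.

12.41 wt%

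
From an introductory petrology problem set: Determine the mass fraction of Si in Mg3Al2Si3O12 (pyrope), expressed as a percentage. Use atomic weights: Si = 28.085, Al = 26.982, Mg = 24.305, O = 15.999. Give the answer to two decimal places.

20.90 weight percent

Formula mass = 3×24.305 + 2×26.982 + 3×28.085 + 12×15.999 = 403.122 g/mol, of which 84.255 g is Si.
So Si makes up 84.255/403.122 = 0.2090 of the mass, i.e. 20.90%.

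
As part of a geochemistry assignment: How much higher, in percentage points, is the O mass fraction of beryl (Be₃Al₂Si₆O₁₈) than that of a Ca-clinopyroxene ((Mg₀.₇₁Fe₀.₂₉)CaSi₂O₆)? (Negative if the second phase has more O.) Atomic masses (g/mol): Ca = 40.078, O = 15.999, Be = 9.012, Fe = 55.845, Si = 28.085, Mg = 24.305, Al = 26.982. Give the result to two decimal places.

11.05 percentage points

O in Be₃Al₂Si₆O₁₈: molar mass 537.492 g/mol; 18×15.999 = 287.982 g → 53.58 wt%.
O in (Mg₀.₇₁Fe₀.₂₉)CaSi₂O₆: molar mass 225.694 g/mol; 6×15.999 = 95.994 g → 42.53 wt%.
Difference = 53.58 − 42.53 = 11.05 percentage points.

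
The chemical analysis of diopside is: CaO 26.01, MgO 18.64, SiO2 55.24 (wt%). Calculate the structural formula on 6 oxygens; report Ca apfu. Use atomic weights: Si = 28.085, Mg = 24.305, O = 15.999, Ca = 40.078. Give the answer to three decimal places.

CaO (M=56.077): mol = 0.46383; Ca = 0.46383, O = 0.46383.
MgO (M=40.304): mol = 0.46249; Mg = 0.46249, O = 0.46249.
SiO2 (M=60.083): mol = 0.91939; Si = 0.91939, O = 1.83878.
ΣO = 2.76510; factor = 6/ΣO = 2.16990.
Ca apfu = 0.46383 × 2.16990 = 1.006.

1.006 Ca apfu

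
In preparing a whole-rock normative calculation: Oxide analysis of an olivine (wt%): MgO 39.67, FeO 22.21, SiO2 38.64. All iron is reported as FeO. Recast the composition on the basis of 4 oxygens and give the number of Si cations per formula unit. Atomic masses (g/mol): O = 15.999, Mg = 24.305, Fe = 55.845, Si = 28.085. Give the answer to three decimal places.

MgO: 39.67/40.304 = 0.98427 mol → 0.98427 mol Mg, 0.98427 mol O.
FeO: 22.21/71.844 = 0.30914 mol → 0.30914 mol Fe, 0.30914 mol O.
SiO2: 38.64/60.083 = 0.64311 mol → 0.64311 mol Si, 1.28622 mol O.
Total oxygen = 2.57963 mol. Normalization factor = 4/2.57963 = 1.55061.
Si per 4 O = 0.64311 × 1.55061 = 0.997.

0.997 Si apfu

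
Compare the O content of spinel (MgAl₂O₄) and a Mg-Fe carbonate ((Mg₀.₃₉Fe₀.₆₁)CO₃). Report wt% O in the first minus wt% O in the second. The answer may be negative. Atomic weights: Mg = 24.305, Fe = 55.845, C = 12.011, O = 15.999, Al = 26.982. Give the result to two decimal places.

First mineral: 63.996 g O in 142.265 g formula = 44.98 wt% O.
Second mineral: 47.997 g O in 103.552 g formula = 46.35 wt% O.
44.98% − 46.35% gives a difference of -1.37 percentage points.

-1.37 percentage points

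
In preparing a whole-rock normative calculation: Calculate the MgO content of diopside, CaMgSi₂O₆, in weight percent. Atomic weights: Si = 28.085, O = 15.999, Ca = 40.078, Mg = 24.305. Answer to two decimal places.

18.61 wt%

Formula mass = 216.547 g/mol.
1 Mg → 1.0000 mol MgO per formula unit; M(MgO) = 40.304, so MgO mass = 40.304 g.
40.304/216.547 × 100 = 18.61 wt%.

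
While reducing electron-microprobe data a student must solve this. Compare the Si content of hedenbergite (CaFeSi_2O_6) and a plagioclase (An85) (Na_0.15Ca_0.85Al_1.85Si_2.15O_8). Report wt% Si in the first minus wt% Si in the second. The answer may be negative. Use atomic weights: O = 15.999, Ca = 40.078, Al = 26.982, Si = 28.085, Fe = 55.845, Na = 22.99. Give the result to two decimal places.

Si in CaFeSi_2O_6: molar mass 248.087 g/mol; 2×28.085 = 56.170 g → 22.64 wt%.
Si in Na_0.15Ca_0.85Al_1.85Si_2.15O_8: molar mass 275.806 g/mol; 2.15×28.085 = 60.383 g → 21.89 wt%.
Difference = 22.64 − 21.89 = 0.75 percentage points.

0.75 percentage points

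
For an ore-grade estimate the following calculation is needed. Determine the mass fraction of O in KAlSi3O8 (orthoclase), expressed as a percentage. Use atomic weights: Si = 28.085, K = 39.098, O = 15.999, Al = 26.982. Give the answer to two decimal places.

Formula mass = 1×39.098 + 1×26.982 + 3×28.085 + 8×15.999 = 278.327 g/mol, of which 127.992 g is O.
So O makes up 127.992/278.327 = 0.4599 of the mass, i.e. 45.99%.

45.99 weight percent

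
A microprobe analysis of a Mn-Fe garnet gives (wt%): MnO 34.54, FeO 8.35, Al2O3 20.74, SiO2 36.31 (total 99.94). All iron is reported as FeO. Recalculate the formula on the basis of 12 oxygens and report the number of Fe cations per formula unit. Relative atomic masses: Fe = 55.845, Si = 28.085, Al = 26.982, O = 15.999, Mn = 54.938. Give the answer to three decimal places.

0.576 Fe apfu

MnO: 34.54/70.937 = 0.48691 mol → 0.48691 mol Mn, 0.48691 mol O.
FeO: 8.35/71.844 = 0.11622 mol → 0.11622 mol Fe, 0.11622 mol O.
Al2O3: 20.74/101.961 = 0.20341 mol → 0.40682 mol Al, 0.61023 mol O.
SiO2: 36.31/60.083 = 0.60433 mol → 0.60433 mol Si, 1.20866 mol O.
Total oxygen = 2.42202 mol. Normalization factor = 12/2.42202 = 4.95454.
Fe per 12 O = 0.11622 × 4.95454 = 0.576.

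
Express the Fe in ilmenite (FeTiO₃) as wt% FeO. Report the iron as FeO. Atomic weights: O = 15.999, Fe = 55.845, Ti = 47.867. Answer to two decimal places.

47.36 wt%

Formula mass = 151.709 g/mol.
1 Fe → 1.0000 mol FeO per formula unit; M(FeO) = 71.844, so FeO mass = 71.844 g.
71.844/151.709 × 100 = 47.36 wt%.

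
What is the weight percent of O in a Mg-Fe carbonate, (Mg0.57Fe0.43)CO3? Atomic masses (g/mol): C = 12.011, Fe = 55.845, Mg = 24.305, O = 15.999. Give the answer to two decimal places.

49.04 mass %

Molar mass of (Mg0.57Fe0.43)CO3: 0.57*24.305 + 0.43*55.845 + 1*12.011 + 3*15.999 = 97.875 g/mol.
Mass of O per formula unit: 3 × 15.999 = 47.997 g.
Weight fraction O = 47.997 / 97.875 = 0.4904.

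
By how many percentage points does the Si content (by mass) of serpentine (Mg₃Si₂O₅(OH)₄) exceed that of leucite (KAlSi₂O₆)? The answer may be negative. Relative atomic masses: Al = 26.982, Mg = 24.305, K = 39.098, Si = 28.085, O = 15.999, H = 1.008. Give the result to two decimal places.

First mineral: 56.170 g Si in 277.108 g formula = 20.27 wt% Si.
Second mineral: 56.170 g Si in 218.244 g formula = 25.74 wt% Si.
20.27% − 25.74% gives a difference of -5.47 percentage points.

-5.47 percentage points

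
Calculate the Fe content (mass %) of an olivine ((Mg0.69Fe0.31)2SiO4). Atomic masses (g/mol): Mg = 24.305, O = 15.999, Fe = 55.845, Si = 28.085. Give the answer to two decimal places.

Molar mass of (Mg0.69Fe0.31)2SiO4: 1.38·24.305 + 0.62·55.845 + 1·28.085 + 4·15.999 = 160.246 g/mol.
Mass of Fe per formula unit: 0.62 × 55.845 = 34.624 g.
Weight fraction Fe = 34.624 / 160.246 = 0.2161.

21.61 mass %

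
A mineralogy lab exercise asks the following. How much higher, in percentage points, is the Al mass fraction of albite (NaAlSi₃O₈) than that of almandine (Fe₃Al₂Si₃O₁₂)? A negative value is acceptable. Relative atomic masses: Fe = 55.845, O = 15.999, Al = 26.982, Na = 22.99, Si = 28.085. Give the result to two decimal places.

Al in NaAlSi₃O₈: molar mass 262.219 g/mol; 1×26.982 = 26.982 g → 10.29 wt%.
Al in Fe₃Al₂Si₃O₁₂: molar mass 497.742 g/mol; 2×26.982 = 53.964 g → 10.84 wt%.
Difference = 10.29 − 10.84 = -0.55 percentage points.

-0.55 percentage points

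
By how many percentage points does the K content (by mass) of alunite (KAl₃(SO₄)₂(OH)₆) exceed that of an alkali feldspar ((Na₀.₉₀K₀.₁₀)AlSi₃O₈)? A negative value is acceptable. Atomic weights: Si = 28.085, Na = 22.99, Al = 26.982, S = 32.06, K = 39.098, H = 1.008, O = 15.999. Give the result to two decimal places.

7.96 percentage points

K in KAl₃(SO₄)₂(OH)₆: molar mass 414.198 g/mol; 1×39.098 = 39.098 g → 9.44 wt%.
K in (Na₀.₉₀K₀.₁₀)AlSi₃O₈: molar mass 263.830 g/mol; 0.10×39.098 = 3.910 g → 1.48 wt%.
Difference = 9.44 − 1.48 = 7.96 percentage points.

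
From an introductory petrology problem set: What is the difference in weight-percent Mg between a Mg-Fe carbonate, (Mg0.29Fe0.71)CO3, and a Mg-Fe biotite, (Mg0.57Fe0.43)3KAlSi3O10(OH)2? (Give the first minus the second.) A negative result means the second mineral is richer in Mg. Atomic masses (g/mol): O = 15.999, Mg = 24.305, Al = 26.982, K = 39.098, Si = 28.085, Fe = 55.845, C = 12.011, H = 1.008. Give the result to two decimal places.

M((Mg0.29Fe0.71)CO3) = 106.706 g/mol, so wt% Mg = 7.048/106.706 × 100 = 6.61%.
M((Mg0.57Fe0.43)3KAlSi3O10(OH)2) = 457.941 g/mol, so wt% Mg = 41.562/457.941 × 100 = 9.08%.
6.61 − 9.08 = -2.47 pp.

-2.47 percentage points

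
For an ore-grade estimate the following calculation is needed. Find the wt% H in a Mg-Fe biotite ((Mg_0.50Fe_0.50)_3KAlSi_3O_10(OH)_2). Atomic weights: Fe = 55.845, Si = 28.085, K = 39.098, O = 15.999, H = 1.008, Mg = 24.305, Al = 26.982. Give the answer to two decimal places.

M((Mg_0.50Fe_0.50)_3KAlSi_3O_10(OH)_2) = 464.564 g/mol.
H contributes 2 × 1.008 = 2.016 g per mole.
2.016/464.564 = 0.0043 → 0.43%.

0.43 weight percent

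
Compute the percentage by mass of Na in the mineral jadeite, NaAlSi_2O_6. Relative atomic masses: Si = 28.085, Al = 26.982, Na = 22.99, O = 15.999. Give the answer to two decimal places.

Formula mass = 1·22.99 + 1·26.982 + 2·28.085 + 6·15.999 = 202.136 g/mol, of which 22.990 g is Na.
So Na makes up 22.990/202.136 = 0.1137 of the mass, i.e. 11.37%.

11.37 weight percent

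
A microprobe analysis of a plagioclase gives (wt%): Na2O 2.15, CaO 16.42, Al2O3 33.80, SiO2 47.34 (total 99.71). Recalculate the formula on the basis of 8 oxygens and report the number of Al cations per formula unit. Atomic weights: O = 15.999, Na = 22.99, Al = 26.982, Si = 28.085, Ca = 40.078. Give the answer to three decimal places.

1.830 Al apfu

Na2O (M=61.979): mol = 0.03469; Na = 0.06938, O = 0.03469.
CaO (M=56.077): mol = 0.29281; Ca = 0.29281, O = 0.29281.
Al2O3 (M=101.961): mol = 0.33150; Al = 0.66300, O = 0.99450.
SiO2 (M=60.083): mol = 0.78791; Si = 0.78791, O = 1.57582.
ΣO = 2.89782; factor = 8/ΣO = 2.76070.
Al apfu = 0.66300 × 2.76070 = 1.830.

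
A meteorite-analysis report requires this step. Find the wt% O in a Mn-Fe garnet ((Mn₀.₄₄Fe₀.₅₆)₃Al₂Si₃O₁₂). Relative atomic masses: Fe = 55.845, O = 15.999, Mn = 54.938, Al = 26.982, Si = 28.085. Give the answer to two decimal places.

38.66 wt%

M((Mn₀.₄₄Fe₀.₅₆)₃Al₂Si₃O₁₂) = 496.545 g/mol.
O contributes 12 × 15.999 = 191.988 g per mole.
191.988/496.545 = 0.3866 → 38.66%.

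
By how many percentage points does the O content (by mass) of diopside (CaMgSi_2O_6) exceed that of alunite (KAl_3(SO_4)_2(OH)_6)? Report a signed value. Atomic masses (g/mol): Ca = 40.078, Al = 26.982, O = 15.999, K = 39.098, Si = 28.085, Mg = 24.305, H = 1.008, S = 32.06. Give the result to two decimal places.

O in CaMgSi_2O_6: molar mass 216.547 g/mol; 6×15.999 = 95.994 g → 44.33 wt%.
O in KAl_3(SO_4)_2(OH)_6: molar mass 414.198 g/mol; 14×15.999 = 223.986 g → 54.08 wt%.
Difference = 44.33 − 54.08 = -9.75 percentage points.

-9.75 percentage points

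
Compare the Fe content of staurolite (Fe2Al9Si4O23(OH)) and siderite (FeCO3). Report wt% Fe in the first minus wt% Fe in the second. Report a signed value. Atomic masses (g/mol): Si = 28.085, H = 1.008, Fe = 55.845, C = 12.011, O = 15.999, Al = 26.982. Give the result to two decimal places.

First mineral: 111.690 g Fe in 851.852 g formula = 13.11 wt% Fe.
Second mineral: 55.845 g Fe in 115.853 g formula = 48.20 wt% Fe.
13.11% − 48.20% gives a difference of -35.09 percentage points.

-35.09 percentage points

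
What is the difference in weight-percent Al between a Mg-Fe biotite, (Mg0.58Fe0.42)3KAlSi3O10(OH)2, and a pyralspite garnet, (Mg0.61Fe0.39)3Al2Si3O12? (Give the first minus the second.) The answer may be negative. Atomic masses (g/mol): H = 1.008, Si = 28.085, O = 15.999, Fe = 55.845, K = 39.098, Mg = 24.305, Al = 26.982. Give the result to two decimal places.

-6.36 percentage points

First mineral: 26.982 g Al in 456.994 g formula = 5.90 wt% Al.
Second mineral: 53.964 g Al in 440.024 g formula = 12.26 wt% Al.
5.90% − 12.26% gives a difference of -6.36 percentage points.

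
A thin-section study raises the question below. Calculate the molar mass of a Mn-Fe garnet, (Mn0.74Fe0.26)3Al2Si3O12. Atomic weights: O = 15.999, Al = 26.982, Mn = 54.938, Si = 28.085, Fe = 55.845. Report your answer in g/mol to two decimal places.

495.73 g/mol

Mn: 2.22 × 54.938 = 121.9624
Fe: 0.78 × 55.845 = 43.5591
Al: 2 × 26.982 = 53.9640
Si: 3 × 28.085 = 84.2550
O: 12 × 15.999 = 191.9880
Summing the contributions gives the formula mass.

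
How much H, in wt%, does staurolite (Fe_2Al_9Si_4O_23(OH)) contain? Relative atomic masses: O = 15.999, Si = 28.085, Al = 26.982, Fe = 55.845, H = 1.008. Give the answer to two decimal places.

Molar mass of Fe_2Al_9Si_4O_23(OH): 2*55.845 + 9*26.982 + 4*28.085 + 24*15.999 + 1*1.008 = 851.852 g/mol.
Mass of H per formula unit: 1 × 1.008 = 1.008 g.
Weight fraction H = 1.008 / 851.852 = 0.0012.

0.12 wt%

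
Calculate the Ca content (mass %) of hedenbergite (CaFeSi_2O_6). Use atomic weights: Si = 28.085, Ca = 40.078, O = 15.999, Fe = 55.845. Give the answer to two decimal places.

16.15 mass %

Formula mass = 1×40.078 + 1×55.845 + 2×28.085 + 6×15.999 = 248.087 g/mol, of which 40.078 g is Ca.
So Ca makes up 40.078/248.087 = 0.1615 of the mass, i.e. 16.15%.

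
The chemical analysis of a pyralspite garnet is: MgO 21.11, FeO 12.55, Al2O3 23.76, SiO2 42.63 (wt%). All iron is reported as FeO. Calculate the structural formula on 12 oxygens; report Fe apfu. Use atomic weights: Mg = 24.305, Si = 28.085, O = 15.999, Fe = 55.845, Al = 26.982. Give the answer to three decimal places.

MgO (M=40.304): mol = 0.52377; Mg = 0.52377, O = 0.52377.
FeO (M=71.844): mol = 0.17468; Fe = 0.17468, O = 0.17468.
Al2O3 (M=101.961): mol = 0.23303; Al = 0.46606, O = 0.69909.
SiO2 (M=60.083): mol = 0.70952; Si = 0.70952, O = 1.41904.
ΣO = 2.81658; factor = 12/ΣO = 4.26049.
Fe apfu = 0.17468 × 4.26049 = 0.744.

0.744 Fe apfu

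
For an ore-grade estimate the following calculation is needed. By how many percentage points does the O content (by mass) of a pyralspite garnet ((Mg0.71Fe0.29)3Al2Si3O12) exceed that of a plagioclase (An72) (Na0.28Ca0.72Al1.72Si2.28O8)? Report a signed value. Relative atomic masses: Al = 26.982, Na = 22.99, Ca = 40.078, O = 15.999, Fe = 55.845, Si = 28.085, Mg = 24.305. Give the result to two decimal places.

-2.17 percentage points

M((Mg0.71Fe0.29)3Al2Si3O12) = 430.562 g/mol, so wt% O = 191.988/430.562 × 100 = 44.59%.
M(Na0.28Ca0.72Al1.72Si2.28O8) = 273.728 g/mol, so wt% O = 127.992/273.728 × 100 = 46.76%.
44.59 − 46.76 = -2.17 pp.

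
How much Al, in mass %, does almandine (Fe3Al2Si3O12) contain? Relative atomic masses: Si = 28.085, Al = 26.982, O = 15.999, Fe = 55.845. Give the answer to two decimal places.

10.84 mass %

M(Fe3Al2Si3O12) = 497.742 g/mol.
Al contributes 2 × 26.982 = 53.964 g per mole.
53.964/497.742 = 0.1084 → 10.84%.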